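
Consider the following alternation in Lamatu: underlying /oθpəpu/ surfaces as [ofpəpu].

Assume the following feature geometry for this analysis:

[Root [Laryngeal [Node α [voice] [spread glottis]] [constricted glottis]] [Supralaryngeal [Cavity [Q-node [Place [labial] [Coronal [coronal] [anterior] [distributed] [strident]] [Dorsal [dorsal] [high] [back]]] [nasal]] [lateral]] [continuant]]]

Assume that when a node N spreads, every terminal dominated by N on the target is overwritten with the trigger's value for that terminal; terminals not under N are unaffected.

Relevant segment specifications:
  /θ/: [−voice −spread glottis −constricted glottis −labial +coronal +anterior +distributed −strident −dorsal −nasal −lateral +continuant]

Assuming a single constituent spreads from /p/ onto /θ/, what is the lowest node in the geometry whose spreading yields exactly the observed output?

/θ/ and [f] differ in [labial], [coronal], [anterior], [distributed], [strident]; every other specified feature is identical.
In this geometry the lowest node dominating all of them is Place: every daughter of Place dominates only a proper subset, so no lower node suffices.
If Place spreads, every terminal under it takes /p/'s value, producing [f] as observed.
[continuant] stays as in /θ/ although /p/ differs there, so no node dominating it spread; among the remaining candidates Place is the lowest that derives the output.

Place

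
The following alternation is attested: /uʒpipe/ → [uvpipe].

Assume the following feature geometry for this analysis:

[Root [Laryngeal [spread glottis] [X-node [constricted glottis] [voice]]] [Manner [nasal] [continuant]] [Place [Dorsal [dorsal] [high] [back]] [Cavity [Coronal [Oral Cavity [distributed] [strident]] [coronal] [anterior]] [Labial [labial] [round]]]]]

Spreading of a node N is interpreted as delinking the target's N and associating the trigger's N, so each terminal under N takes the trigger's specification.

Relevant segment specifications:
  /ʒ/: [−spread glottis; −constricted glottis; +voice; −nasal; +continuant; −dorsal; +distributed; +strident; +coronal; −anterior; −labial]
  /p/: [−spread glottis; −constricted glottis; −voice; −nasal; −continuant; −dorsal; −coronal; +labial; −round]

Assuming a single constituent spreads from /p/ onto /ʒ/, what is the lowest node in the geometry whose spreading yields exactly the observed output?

Cavity

/ʒ/ and [v] differ in [labial], [round], [coronal], [anterior], [distributed], [strident]; every other specified feature is identical.
The smallest constituent containing every changed terminal is Cavity — each of its daughters lacks at least one of the affected features.
If Cavity spreads, every terminal under it takes /p/'s value, producing [v] as observed.
Features on which the two segments disagree outside Cavity, such as [voice], [continuant], are unchanged — nothing dominating them spread, and Cavity is the minimal sufficient constituent.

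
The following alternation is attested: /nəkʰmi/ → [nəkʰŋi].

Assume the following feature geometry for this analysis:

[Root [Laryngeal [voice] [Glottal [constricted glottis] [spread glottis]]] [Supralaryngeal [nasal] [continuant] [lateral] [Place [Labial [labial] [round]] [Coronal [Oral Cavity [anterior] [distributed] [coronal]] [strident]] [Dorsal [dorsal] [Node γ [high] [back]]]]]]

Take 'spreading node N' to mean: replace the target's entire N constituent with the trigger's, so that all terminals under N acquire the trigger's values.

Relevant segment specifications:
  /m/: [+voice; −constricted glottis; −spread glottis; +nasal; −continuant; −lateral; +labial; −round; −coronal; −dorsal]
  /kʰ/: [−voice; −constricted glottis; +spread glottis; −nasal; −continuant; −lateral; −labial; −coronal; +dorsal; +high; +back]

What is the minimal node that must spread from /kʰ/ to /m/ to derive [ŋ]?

Feature comparison: [labial], [round], [dorsal], [high], [back] differ between /m/ and [ŋ]; the remaining terminals match.
The smallest constituent containing every changed terminal is Place — each of its daughters lacks at least one of the affected features.
Delinking /m/'s Place and associating /kʰ/'s Place gives precisely the feature bundle of [ŋ].
Since [nasal] is preserved even though /kʰ/ disagrees there, no node above Place spread.

Place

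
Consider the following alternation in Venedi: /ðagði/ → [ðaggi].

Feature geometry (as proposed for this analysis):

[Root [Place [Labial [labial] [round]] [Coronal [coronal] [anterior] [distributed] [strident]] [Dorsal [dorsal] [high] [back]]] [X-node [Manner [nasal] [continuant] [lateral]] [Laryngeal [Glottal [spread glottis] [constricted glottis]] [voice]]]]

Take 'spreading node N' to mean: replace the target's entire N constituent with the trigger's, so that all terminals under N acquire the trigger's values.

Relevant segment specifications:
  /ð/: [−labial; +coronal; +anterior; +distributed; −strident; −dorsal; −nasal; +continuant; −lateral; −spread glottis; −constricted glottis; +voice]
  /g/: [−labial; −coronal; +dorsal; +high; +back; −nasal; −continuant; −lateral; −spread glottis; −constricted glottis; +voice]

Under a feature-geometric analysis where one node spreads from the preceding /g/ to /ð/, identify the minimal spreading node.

Root

The alternation /ð/ → [g] changes [continuant], [coronal], [anterior], [distributed], [strident], [dorsal], [high], [back] and nothing else.
Tracing each changed feature up the tree, the paths first meet at Root; any lower node misses at least one of them.
Delinking /ð/'s Root and associating /g/'s Root gives precisely the feature bundle of [g].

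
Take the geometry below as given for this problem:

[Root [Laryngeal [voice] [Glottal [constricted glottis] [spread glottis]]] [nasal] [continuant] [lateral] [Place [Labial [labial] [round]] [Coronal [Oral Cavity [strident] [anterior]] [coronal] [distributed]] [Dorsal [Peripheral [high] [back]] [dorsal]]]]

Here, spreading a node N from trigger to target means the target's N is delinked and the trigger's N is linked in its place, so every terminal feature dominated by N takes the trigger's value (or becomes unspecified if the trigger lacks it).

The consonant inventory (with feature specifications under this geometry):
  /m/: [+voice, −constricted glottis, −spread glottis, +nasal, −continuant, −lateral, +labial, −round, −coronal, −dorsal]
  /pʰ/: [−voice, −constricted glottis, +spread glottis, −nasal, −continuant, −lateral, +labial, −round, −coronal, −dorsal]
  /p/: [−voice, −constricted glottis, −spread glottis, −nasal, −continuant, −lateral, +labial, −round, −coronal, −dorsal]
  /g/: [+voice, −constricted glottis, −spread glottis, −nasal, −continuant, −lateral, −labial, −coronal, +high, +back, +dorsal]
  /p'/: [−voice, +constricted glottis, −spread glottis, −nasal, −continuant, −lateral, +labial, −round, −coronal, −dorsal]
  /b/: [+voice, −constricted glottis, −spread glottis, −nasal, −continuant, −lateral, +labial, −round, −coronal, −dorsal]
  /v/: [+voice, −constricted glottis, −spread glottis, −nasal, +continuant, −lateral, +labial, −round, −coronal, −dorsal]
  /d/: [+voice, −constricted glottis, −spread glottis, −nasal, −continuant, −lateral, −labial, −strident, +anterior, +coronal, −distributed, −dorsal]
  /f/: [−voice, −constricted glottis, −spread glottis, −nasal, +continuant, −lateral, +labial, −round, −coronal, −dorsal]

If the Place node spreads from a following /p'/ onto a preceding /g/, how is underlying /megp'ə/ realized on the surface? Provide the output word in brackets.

Place immediately or transitively dominates [labial], [round], [strident], [anterior], [coronal], [distributed], [high], [back], [dorsal].
Spreading Place from /p'/ onto /g/ replaces those values with /p'/'s: [+labial], [−round], [−coronal], [−dorsal]. Features outside Place ([voice], [constricted glottis], [spread glottis], …) stay as in /g/.
This feature bundle is that of [b], so /megp'ə/ surfaces as [mebp'ə].

[mebp'ə]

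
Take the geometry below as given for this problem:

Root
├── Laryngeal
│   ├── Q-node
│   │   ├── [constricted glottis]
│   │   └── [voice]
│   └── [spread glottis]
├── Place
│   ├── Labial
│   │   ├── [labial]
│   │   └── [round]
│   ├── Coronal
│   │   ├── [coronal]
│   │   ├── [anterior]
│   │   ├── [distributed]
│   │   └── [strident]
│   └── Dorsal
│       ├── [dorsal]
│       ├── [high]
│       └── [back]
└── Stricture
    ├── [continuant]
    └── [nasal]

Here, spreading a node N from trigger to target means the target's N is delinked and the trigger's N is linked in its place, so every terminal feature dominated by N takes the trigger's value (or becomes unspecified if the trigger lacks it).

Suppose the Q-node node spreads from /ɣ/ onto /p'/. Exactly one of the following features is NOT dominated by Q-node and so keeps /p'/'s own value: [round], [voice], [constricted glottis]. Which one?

[round]

Q-node dominates exactly [constricted glottis], [voice].
Spreading Q-node replaces [voice], [constricted glottis] with the trigger's values, since each sits inside the Q-node constituent.
[round] attaches under Labial, not under Q-node, so /p'/ retains its own value for [round].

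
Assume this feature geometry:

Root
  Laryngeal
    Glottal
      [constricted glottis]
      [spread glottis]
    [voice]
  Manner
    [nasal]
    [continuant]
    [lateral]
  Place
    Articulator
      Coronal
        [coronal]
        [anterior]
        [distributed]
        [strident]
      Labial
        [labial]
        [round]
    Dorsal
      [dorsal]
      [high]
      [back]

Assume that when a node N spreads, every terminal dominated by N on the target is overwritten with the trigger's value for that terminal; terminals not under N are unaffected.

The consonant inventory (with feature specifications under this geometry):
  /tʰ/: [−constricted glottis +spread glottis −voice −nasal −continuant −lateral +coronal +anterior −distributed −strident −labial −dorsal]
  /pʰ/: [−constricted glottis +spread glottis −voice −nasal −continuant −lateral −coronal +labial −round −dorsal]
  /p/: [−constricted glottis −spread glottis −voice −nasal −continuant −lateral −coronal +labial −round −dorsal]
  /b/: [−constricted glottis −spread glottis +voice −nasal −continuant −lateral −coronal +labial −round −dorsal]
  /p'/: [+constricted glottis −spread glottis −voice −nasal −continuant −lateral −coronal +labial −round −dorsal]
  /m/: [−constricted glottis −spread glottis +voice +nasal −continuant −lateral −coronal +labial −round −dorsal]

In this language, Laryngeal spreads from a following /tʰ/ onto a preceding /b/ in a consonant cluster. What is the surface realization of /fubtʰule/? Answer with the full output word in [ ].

[fupʰtʰule]

Terminals under Laryngeal in this geometry: [constricted glottis], [spread glottis], [voice].
Spreading Laryngeal from /tʰ/ onto /b/ replaces those values with /tʰ/'s: [−constricted glottis], [+spread glottis], [−voice]. Features outside Laryngeal ([nasal], [continuant], [lateral], …) stay as in /b/.
The resulting bundle matches /pʰ/ in the inventory; substituting it for /b/ gives [fupʰtʰule].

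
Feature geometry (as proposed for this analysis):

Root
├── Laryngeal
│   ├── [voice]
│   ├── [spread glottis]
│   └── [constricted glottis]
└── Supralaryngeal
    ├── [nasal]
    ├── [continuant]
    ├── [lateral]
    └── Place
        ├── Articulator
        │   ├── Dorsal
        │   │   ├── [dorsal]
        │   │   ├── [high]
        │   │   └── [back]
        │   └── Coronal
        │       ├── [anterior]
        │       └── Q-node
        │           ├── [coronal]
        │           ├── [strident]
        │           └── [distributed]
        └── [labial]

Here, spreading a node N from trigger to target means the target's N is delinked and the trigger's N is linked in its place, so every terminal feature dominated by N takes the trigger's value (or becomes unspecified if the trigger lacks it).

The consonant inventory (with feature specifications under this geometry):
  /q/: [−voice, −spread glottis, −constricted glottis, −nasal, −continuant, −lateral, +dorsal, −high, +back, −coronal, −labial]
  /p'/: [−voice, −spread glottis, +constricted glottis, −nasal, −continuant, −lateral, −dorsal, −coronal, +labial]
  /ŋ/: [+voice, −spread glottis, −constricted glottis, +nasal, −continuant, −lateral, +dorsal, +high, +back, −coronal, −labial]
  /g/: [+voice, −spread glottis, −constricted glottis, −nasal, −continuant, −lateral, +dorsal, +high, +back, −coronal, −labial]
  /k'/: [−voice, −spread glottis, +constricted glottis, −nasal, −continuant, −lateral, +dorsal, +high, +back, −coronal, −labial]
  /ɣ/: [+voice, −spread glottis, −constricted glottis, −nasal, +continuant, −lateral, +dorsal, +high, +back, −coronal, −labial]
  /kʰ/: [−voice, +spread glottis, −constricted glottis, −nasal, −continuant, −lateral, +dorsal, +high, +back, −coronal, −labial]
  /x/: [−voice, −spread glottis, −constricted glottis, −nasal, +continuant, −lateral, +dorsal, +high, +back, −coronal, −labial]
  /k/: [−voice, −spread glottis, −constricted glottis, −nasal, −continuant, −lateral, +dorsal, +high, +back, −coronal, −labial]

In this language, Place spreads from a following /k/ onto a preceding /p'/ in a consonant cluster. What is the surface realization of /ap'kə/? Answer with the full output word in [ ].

[ak'kə]

Terminals under Place in this geometry: [dorsal], [high], [back], [anterior], [coronal], [strident], [distributed], [labial].
The target acquires /k/'s values for everything under Place — [+dorsal], [+high], [+back], [−coronal], [−labial] — while keeping its own [voice], [spread glottis], [constricted glottis], ….
Among the inventory, only /k'/ has exactly this specification, giving the surface form [ak'kə].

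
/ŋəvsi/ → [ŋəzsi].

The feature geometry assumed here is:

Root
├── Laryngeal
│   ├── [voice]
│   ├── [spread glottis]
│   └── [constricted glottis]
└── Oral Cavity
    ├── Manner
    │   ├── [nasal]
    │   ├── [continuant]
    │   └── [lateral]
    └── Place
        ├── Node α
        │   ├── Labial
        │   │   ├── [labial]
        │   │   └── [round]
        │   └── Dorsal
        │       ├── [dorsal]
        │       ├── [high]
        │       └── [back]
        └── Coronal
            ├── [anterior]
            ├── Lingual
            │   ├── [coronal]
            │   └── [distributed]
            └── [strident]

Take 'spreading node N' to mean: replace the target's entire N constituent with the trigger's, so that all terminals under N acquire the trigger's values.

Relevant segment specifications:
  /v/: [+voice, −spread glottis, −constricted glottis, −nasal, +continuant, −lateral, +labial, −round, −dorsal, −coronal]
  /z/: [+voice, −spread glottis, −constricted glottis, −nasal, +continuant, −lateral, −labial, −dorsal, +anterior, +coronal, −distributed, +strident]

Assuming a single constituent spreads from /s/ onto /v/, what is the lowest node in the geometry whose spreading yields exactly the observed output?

Place

/v/ and [z] differ in [labial], [round], [coronal], [anterior], [distributed], [strident]; every other specified feature is identical.
In this geometry the lowest node dominating all of them is Place: every daughter of Place dominates only a proper subset, so no lower node suffices.
Delinking /v/'s Place and associating /s/'s Place gives precisely the feature bundle of [z].
[voice], a feature on which the two segments disagree outside Place, is unchanged — nothing dominating it spread, and Place is the minimal sufficient constituent.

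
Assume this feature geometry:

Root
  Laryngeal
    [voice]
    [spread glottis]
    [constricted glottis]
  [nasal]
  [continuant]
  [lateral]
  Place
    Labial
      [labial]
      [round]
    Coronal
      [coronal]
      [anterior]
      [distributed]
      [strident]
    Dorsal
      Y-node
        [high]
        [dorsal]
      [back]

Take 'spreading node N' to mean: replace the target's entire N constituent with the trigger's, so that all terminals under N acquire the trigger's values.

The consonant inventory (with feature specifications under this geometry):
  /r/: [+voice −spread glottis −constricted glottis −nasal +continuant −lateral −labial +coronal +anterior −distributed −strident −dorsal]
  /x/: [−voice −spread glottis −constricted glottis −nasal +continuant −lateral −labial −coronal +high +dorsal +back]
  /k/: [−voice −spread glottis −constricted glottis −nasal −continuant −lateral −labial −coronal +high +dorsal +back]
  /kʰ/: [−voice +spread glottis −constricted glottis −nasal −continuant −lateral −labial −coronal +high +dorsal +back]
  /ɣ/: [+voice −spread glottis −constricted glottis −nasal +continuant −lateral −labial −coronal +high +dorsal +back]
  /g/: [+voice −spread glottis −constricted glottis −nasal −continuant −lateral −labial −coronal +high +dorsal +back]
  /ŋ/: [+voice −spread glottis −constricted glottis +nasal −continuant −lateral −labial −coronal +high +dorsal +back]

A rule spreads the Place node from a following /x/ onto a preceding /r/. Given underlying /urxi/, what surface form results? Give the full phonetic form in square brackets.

The Place node dominates the terminals [labial], [round], [coronal], [anterior], [distributed], [strident], [high], [dorsal], [back].
Spreading Place from /x/ onto /r/ replaces those values with /x/'s: [−labial], [−coronal], [+high], [+dorsal], [+back]. Features outside Place ([voice], [spread glottis], [constricted glottis], …) stay as in /r/.
The resulting bundle matches /ɣ/ in the inventory; substituting it for /r/ gives [uɣxi].

[uɣxi]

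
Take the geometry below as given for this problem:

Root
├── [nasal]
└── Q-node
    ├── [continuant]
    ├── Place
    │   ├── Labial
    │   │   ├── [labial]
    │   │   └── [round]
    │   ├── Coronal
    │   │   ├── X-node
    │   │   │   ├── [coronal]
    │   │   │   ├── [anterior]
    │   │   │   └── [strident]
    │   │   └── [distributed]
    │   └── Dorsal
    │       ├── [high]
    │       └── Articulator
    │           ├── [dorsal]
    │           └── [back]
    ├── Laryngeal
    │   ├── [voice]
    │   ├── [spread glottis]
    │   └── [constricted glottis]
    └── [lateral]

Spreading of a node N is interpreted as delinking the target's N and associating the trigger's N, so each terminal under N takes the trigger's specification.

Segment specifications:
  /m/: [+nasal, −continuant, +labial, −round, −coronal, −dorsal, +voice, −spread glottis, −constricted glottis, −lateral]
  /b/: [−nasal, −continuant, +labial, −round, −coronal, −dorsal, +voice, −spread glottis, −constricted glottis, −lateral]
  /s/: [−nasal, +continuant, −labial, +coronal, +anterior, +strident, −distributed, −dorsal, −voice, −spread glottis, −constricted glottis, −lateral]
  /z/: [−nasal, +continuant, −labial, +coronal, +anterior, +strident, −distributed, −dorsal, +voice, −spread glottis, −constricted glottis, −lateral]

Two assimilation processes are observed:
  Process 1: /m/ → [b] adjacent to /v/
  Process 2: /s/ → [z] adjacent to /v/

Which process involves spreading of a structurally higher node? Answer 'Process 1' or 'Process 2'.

Process 1

Process 1: the feature that changes is [nasal]; the minimal node is [nasal] (depth 1).
Process 2: the feature that changes is [voice]; the minimal node is [voice] (depth 3).
Depth 1 < depth 3; Process 1 involves the structurally higher constituent [nasal].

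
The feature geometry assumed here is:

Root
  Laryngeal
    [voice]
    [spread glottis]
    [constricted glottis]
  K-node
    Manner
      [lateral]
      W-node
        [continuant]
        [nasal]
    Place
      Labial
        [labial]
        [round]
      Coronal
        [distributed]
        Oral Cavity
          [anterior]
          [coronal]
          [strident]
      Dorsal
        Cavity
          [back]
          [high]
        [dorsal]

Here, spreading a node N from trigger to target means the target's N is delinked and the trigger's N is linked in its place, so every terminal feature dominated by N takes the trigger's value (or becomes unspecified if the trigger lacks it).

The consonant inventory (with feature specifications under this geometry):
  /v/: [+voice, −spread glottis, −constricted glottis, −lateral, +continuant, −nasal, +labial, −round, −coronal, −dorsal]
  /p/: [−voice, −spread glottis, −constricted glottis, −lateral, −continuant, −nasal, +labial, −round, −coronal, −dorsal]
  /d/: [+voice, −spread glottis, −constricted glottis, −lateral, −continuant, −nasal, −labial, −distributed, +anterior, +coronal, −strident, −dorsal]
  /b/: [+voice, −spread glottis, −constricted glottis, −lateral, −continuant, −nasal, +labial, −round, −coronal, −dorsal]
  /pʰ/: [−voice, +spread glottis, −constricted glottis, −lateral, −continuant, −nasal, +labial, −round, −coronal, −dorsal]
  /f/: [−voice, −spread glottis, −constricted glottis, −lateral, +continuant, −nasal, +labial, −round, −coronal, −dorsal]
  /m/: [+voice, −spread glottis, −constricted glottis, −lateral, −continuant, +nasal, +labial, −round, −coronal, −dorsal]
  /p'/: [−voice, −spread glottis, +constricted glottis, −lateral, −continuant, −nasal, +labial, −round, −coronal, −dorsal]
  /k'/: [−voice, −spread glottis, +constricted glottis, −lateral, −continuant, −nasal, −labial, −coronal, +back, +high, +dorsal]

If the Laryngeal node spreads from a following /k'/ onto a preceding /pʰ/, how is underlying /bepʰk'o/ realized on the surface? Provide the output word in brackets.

[bep'k'o]

The Laryngeal node dominates the terminals [voice], [spread glottis], [constricted glottis].
After delinking /pʰ/'s Laryngeal and linking /k'/'s, the affected terminals become [−voice], [−spread glottis], [+constricted glottis]; [lateral], [continuant], [nasal], … (outside Laryngeal) are retained from /pʰ/.
This feature bundle is that of [p'], so /bepʰk'o/ surfaces as [bep'k'o].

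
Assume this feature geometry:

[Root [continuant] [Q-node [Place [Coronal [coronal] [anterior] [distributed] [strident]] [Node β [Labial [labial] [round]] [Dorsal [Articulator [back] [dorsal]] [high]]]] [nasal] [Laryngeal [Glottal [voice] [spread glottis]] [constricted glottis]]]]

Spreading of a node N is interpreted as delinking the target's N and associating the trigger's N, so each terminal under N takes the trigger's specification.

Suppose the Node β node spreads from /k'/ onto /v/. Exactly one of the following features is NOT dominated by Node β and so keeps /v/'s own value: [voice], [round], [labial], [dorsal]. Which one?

[voice]

The terminals dominated by Node β are [labial], [round], [back], [dorsal], [high].
Spreading Node β replaces [round], [labial], [dorsal] with the trigger's values, since each sits inside the Node β constituent.
[voice] attaches under Glottal, not under Node β, so /v/ retains its own value for [voice].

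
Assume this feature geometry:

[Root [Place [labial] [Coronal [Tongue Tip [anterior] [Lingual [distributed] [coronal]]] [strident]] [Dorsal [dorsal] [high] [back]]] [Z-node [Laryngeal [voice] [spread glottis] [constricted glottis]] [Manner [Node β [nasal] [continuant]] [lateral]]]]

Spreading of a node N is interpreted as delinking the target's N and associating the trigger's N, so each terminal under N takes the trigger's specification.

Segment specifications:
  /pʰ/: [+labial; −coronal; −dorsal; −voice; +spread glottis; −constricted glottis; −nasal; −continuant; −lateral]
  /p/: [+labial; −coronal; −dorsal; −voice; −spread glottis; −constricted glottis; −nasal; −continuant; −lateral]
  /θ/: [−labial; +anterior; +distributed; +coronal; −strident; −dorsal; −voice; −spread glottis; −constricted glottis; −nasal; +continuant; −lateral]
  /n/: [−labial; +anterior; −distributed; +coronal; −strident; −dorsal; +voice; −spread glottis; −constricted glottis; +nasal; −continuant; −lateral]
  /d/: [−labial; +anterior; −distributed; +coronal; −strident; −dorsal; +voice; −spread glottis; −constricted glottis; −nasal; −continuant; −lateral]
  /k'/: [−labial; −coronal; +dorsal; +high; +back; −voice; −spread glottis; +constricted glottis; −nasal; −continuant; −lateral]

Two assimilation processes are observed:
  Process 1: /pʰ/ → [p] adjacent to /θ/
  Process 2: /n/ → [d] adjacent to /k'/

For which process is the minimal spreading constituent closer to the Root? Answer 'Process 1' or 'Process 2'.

Process 1 alters [spread glottis]; the lowest dominating node is [spread glottis] (depth 3 from Root).
Process 2: the feature that changes is [nasal]; the minimal node is [nasal] (depth 4).
[spread glottis] is closer to Root than [nasal], so Process 1 spreads the higher node.

Process 1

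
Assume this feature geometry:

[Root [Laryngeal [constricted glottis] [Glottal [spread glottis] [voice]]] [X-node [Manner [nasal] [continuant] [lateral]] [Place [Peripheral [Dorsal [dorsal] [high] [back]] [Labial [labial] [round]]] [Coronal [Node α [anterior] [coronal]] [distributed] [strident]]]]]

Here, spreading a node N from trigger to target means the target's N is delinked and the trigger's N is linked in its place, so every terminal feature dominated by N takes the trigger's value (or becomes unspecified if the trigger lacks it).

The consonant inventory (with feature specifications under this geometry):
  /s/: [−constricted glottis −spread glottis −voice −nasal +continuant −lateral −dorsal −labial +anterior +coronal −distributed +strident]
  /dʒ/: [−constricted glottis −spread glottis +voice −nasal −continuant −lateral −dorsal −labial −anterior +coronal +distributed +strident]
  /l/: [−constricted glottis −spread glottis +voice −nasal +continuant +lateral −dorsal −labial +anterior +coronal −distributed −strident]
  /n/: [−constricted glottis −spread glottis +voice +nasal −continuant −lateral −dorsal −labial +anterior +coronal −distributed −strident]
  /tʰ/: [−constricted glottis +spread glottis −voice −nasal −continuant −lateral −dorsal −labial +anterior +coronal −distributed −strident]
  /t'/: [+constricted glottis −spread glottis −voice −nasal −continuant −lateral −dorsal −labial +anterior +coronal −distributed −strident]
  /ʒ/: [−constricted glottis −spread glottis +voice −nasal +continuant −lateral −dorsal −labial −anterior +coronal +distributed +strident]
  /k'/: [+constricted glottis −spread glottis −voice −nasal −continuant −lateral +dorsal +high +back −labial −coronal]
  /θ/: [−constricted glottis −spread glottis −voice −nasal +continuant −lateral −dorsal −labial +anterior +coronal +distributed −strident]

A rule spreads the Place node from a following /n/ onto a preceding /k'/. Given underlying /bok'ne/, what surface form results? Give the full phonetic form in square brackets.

Terminals under Place in this geometry: [dorsal], [high], [back], [labial], [round], [anterior], [coronal], [distributed], [strident].
Spreading Place from /n/ onto /k'/ replaces those values with /n/'s: [−dorsal], [−labial], [+anterior], [+coronal], [−distributed], [−strident]. Features outside Place ([constricted glottis], [spread glottis], [voice], …) stay as in /k'/.
Among the inventory, only /t'/ has exactly this specification, giving the surface form [bot'ne].

[bot'ne]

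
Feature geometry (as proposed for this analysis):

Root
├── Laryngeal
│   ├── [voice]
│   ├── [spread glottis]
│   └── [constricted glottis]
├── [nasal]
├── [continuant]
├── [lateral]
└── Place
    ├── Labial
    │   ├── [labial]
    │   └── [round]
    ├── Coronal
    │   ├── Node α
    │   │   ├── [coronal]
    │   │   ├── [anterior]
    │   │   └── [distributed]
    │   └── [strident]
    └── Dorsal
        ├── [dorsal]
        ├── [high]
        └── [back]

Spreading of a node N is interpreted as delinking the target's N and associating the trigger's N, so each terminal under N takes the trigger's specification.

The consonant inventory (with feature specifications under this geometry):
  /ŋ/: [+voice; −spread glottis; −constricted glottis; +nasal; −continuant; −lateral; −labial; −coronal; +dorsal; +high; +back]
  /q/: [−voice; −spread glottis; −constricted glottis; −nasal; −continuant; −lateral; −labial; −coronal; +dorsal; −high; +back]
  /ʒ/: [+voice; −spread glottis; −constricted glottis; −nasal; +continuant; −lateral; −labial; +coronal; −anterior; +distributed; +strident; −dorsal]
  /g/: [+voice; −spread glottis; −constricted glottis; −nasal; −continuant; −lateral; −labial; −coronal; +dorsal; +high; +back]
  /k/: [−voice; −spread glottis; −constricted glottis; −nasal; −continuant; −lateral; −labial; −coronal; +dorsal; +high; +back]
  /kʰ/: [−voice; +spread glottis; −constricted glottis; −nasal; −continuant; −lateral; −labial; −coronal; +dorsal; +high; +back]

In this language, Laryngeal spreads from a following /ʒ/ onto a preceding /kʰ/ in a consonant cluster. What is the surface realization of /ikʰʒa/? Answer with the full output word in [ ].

Laryngeal immediately or transitively dominates [voice], [spread glottis], [constricted glottis].
Spreading Laryngeal from /ʒ/ onto /kʰ/ replaces those values with /ʒ/'s: [+voice], [−spread glottis], [−constricted glottis]. Features outside Laryngeal ([nasal], [continuant], [lateral], …) stay as in /kʰ/.
This feature bundle is that of [g], so /ikʰʒa/ surfaces as [igʒa].

[igʒa]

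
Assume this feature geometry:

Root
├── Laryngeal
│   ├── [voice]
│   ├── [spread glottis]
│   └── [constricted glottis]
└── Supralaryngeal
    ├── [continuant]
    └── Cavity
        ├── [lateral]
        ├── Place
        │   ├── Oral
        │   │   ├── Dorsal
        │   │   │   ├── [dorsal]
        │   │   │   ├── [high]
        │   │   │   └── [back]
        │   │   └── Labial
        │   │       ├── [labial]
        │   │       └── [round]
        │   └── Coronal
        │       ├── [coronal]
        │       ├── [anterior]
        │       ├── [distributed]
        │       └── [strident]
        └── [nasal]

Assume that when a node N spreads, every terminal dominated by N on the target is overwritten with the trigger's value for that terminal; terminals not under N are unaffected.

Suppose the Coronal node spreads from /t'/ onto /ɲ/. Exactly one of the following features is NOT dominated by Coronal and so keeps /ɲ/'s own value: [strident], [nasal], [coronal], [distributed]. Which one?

The terminals dominated by Coronal are [coronal], [anterior], [distributed], [strident].
Of the listed options, [strident], [coronal], [distributed] are among these and would be overwritten by spreading Coronal.
[nasal] is not within the Coronal subtree (it hangs from Cavity), so /ɲ/'s [nasal] value survives.

[nasal]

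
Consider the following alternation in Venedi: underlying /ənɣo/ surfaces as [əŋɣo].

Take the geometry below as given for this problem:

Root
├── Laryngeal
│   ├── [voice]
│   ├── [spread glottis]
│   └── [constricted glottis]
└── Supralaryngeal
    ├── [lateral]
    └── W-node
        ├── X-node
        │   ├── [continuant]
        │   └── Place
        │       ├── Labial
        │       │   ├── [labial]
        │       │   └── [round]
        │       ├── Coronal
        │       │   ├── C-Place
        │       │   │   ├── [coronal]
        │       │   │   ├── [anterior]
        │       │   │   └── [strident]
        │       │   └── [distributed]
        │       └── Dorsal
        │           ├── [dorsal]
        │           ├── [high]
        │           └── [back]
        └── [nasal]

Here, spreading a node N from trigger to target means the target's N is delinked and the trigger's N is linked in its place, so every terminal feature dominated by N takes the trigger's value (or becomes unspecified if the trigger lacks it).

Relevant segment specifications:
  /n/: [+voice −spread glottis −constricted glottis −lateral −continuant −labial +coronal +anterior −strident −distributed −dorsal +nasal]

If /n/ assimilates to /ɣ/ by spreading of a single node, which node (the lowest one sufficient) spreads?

/n/ and [ŋ] differ in [coronal], [anterior], [distributed], [strident], [dorsal], [high], [back]; every other specified feature is identical.
These terminals are all dominated by Place, and no proper subconstituent of Place covers them all; Place is their lowest common ancestor.
Delinking /n/'s Place and associating /ɣ/'s Place gives precisely the feature bundle of [ŋ].
[continuant] — on which /ɣ/ differs from /n/ — is unchanged, so neither X-node nor anything higher can have spread; the constituent is no larger than Place.

Place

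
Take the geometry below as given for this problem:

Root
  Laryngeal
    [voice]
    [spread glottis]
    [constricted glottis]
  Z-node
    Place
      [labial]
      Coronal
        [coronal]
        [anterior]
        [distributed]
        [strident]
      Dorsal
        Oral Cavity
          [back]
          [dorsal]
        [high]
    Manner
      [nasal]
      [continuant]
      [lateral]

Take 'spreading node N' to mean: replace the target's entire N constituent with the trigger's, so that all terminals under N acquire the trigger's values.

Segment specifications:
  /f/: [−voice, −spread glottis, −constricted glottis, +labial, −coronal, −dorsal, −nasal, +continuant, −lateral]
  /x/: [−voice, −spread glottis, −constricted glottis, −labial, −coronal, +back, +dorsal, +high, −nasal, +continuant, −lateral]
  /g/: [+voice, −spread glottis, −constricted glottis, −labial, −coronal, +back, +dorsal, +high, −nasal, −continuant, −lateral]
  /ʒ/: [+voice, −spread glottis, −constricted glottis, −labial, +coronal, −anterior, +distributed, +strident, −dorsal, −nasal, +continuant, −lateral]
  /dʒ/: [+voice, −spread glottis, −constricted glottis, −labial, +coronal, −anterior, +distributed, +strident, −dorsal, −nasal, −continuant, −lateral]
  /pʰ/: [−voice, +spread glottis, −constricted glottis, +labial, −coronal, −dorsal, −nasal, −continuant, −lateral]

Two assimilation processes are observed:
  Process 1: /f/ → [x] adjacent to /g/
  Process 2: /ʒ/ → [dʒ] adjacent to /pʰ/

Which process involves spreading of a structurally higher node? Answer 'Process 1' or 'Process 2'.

Process 1 alters [labial], [dorsal], [high], [back]; the lowest common ancestor is Place (depth 2 from Root).
Process 2: the feature that changes is [continuant]; the minimal node is [continuant] (depth 3).
Place is closer to Root than [continuant], so Process 1 spreads the higher node.

Process 1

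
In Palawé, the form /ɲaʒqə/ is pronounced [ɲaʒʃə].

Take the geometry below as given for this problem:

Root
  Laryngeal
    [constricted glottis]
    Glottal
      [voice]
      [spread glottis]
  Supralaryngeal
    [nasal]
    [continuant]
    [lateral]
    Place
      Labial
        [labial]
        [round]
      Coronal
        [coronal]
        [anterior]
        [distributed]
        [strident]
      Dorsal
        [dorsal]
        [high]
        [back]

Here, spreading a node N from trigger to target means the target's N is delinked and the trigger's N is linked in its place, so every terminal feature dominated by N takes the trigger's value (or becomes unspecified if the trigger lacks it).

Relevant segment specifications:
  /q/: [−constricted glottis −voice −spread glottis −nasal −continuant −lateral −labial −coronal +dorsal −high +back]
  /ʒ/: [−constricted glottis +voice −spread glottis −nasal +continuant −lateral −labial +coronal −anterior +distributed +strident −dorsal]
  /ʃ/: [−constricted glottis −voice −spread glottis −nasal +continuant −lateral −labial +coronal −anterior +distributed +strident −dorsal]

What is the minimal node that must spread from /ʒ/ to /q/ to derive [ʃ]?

The alternation /q/ → [ʃ] changes [continuant], [coronal], [anterior], [distributed], [strident], [dorsal], [high], [back] and nothing else.
These terminals are all dominated by Supralaryngeal, and no proper subconstituent of Supralaryngeal covers them all; Supralaryngeal is their lowest common ancestor.
Delinking /q/'s Supralaryngeal and associating /ʒ/'s Supralaryngeal gives precisely the feature bundle of [ʃ].
[voice] — on which /ʒ/ differs from /q/ — is unchanged, so Root cannot have spread; the constituent is no larger than Supralaryngeal.

Supralaryngeal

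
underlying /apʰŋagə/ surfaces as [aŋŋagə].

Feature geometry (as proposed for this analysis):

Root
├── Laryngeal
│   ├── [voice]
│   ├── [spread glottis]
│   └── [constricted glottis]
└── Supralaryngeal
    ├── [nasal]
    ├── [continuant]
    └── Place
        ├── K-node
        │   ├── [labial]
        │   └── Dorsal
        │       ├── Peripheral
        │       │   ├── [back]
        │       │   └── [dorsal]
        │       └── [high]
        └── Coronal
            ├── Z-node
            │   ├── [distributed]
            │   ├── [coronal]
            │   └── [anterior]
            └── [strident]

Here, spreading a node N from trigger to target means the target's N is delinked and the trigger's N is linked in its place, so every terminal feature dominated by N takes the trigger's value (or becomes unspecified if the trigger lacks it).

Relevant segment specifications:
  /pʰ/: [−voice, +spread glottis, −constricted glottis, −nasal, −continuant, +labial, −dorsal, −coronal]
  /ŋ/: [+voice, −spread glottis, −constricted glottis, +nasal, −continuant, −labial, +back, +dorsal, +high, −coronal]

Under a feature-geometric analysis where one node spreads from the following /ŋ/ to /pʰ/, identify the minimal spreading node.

/pʰ/ and [ŋ] differ in [voice], [spread glottis], [nasal], [labial], [dorsal], [high], [back]; every other specified feature is identical.
In this geometry the lowest node dominating all of them is Root: every daughter of Root dominates only a proper subset, so no lower node suffices.
Spreading Root from /ŋ/ overwrites each of those terminals with /ŋ/'s values, yielding exactly [ŋ].

Root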